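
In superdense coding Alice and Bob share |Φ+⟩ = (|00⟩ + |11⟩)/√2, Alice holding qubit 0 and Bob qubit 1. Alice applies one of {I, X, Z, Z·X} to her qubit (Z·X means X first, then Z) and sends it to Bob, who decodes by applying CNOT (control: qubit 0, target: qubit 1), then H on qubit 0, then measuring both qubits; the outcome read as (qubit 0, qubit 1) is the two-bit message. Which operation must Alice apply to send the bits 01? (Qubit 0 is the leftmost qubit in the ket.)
X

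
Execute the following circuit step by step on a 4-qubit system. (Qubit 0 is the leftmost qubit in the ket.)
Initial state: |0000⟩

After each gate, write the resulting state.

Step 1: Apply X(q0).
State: |1000⟩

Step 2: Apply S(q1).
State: |1000⟩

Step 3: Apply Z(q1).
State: |1000⟩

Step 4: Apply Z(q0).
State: -|1000⟩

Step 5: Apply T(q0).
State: (-1/√2 - (1/√2)i)|1000⟩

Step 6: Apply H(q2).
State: (-1/2 - (1/2)i)|1000⟩ + (-1/2 - (1/2)i)|1010⟩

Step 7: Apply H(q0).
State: (-1/√8 - (1/√8)i)|0000⟩ + (-1/√8 - (1/√8)i)|0010⟩ + (1/√8 + (1/√8)i)|1000⟩ + (1/√8 + (1/√8)i)|1010⟩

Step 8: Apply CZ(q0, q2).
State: (-1/√8 - (1/√8)i)|0000⟩ + (-1/√8 - (1/√8)i)|0010⟩ + (1/√8 + (1/√8)i)|1000⟩ + (-1/√8 - (1/√8)i)|1010⟩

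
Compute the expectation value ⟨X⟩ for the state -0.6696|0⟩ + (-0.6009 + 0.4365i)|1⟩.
0.8047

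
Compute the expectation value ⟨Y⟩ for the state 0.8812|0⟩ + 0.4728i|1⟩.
0.8333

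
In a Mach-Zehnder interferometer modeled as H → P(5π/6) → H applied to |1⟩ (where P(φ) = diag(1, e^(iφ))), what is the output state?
(0.933 - 0.25i)|0⟩ + (0.06699 + 0.25i)|1⟩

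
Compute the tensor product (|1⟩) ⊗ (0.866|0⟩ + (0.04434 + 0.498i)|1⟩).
0.866|10⟩ + (0.04434 + 0.498i)|11⟩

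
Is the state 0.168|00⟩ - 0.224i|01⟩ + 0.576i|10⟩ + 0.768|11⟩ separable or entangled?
Separable

Writing the state as a|00⟩ + b|01⟩ + c|10⟩ + d|11⟩, it is a product state iff ad − bc = 0.
Here (a, b, c, d) = (0.168, -0.224i, 0.576i, 0.768): ad − bc = (0.168)(0.768) − (-0.224i)(0.576i) = 0, so the state is separable.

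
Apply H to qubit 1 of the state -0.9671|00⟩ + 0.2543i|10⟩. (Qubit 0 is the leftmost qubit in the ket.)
-0.6838|00⟩ - 0.6838|01⟩ + 0.1798i|10⟩ + 0.1798i|11⟩

H on qubit 1 mixes each pair of kets that differ only in qubit 1: amplitudes (a, b) of (|…0…⟩, |…1…⟩) become ((a + b)/√2, (a − b)/√2). Kets absent from the input have amplitude 0.
(|00⟩, |01⟩): (a, b) = (-0.9671, 0) → (-0.6838, -0.6838)
(|10⟩, |11⟩): (a, b) = (0.2543i, 0) → (0.1798i, 0.1798i)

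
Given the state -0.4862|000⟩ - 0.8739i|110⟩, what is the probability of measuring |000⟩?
0.2364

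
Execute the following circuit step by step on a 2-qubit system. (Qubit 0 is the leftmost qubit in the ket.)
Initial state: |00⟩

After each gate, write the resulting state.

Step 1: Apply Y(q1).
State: i|01⟩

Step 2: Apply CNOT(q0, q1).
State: i|01⟩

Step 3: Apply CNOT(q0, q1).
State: i|01⟩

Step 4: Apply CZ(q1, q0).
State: i|01⟩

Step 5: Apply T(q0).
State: i|01⟩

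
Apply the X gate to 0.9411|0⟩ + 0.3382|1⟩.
0.3382|0⟩ + 0.9411|1⟩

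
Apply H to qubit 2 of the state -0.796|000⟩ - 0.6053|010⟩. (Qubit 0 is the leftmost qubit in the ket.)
-0.5629|000⟩ - 0.5629|001⟩ - 0.428|010⟩ - 0.428|011⟩

H on qubit 2 mixes each pair of kets that differ only in qubit 2: amplitudes (a, b) of (|…0…⟩, |…1…⟩) become ((a + b)/√2, (a − b)/√2). Kets absent from the input have amplitude 0.
(|000⟩, |001⟩): (a, b) = (-0.796, 0) → (-0.5629, -0.5629)
(|010⟩, |011⟩): (a, b) = (-0.6053, 0) → (-0.428, -0.428)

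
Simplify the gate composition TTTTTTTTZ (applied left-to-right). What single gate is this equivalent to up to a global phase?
Z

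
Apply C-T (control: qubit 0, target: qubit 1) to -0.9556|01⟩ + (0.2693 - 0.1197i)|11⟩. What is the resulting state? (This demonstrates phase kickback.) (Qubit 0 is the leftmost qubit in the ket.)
-0.9556|01⟩ + (0.2751 + 0.1058i)|11⟩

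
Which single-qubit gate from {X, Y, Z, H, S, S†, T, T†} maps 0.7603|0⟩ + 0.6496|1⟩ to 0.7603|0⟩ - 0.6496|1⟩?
Z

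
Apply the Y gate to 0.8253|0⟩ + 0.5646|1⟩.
-0.5646i|0⟩ + 0.8253i|1⟩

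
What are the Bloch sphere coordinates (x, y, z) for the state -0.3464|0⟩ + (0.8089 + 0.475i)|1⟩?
(-0.5604, -0.3291, -0.76)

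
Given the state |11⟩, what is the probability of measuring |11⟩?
1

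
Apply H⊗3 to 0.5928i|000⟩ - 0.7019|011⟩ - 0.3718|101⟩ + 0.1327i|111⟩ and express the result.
(-0.3796 + 0.2565i)|000⟩ + (0.3796 + 0.1627i)|001⟩ + (0.1167 + 0.1627i)|010⟩ + (-0.1167 + 0.2565i)|011⟩ + (-0.1167 + 0.1627i)|100⟩ + (0.1167 + 0.2565i)|101⟩ + (0.3796 + 0.2565i)|110⟩ + (-0.3796 + 0.1627i)|111⟩

H⊗3 gives amp(|y⟩) = (1/2√2) Σ_x (−1)^(x·y) amp(|x⟩), where x·y is the number of positions in which both x and y have a 1.
|000⟩: (0.5928i - 0.7019 - 0.3718 + 0.1327i)/(2√2) = (-0.3796 + 0.2565i)
|001⟩: (0.5928i + 0.7019 + 0.3718 - 0.1327i)/(2√2) = (0.3796 + 0.1627i)
|010⟩: (0.5928i + 0.7019 - 0.3718 - 0.1327i)/(2√2) = (0.1167 + 0.1627i)
|011⟩: (0.5928i - 0.7019 + 0.3718 + 0.1327i)/(2√2) = (-0.1167 + 0.2565i)
|100⟩: (0.5928i - 0.7019 + 0.3718 - 0.1327i)/(2√2) = (-0.1167 + 0.1627i)
|101⟩: (0.5928i + 0.7019 - 0.3718 + 0.1327i)/(2√2) = (0.1167 + 0.2565i)
|110⟩: (0.5928i + 0.7019 + 0.3718 + 0.1327i)/(2√2) = (0.3796 + 0.2565i)
|111⟩: (0.5928i - 0.7019 - 0.3718 - 0.1327i)/(2√2) = (-0.3796 + 0.1627i)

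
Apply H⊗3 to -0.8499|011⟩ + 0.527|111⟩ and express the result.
-0.1142|000⟩ + 0.1142|001⟩ + 0.1142|010⟩ - 0.1142|011⟩ - 0.4868|100⟩ + 0.4868|101⟩ + 0.4868|110⟩ - 0.4868|111⟩

H⊗3 gives amp(|y⟩) = (1/2√2) Σ_x (−1)^(x·y) amp(|x⟩), where x·y is the number of positions in which both x and y have a 1.
|000⟩: (-0.8499 + 0.527)/(2√2) = -0.1142
|001⟩: (0.8499 - 0.527)/(2√2) = 0.1142
|010⟩: (0.8499 - 0.527)/(2√2) = 0.1142
|011⟩: (-0.8499 + 0.527)/(2√2) = -0.1142
|100⟩: (-0.8499 - 0.527)/(2√2) = -0.4868
|101⟩: (0.8499 + 0.527)/(2√2) = 0.4868
|110⟩: (0.8499 + 0.527)/(2√2) = 0.4868
|111⟩: (-0.8499 - 0.527)/(2√2) = -0.4868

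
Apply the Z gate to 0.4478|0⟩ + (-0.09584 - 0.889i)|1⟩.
0.4478|0⟩ + (0.09584 + 0.889i)|1⟩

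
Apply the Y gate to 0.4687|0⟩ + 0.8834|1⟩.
-0.8834i|0⟩ + 0.4687i|1⟩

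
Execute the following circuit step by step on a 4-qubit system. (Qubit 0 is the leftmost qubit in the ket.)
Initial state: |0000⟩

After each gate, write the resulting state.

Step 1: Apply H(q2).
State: 1/√2|0000⟩ + 1/√2|0010⟩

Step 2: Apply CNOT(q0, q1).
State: 1/√2|0000⟩ + 1/√2|0010⟩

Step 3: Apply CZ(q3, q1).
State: 1/√2|0000⟩ + 1/√2|0010⟩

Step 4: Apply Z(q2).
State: 1/√2|0000⟩ - 1/√2|0010⟩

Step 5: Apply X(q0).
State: 1/√2|1000⟩ - 1/√2|1010⟩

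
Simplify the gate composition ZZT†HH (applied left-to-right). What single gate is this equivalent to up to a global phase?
T†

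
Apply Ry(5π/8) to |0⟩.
0.5556|0⟩ + 0.8315|1⟩

Ry(5π/8) = [[cos(θ/2), −sin(θ/2)], [sin(θ/2), cos(θ/2)]]; θ = 5π/8, cos(θ/2) ≈ 0.55557, sin(θ/2) ≈ 0.83147.
With a = amp(|0⟩) = 1 and b = amp(|1⟩) = 0:
new amp(|0⟩) = (0.55557)·a + (-0.83147)·b = 0.5556
new amp(|1⟩) = (0.83147)·a + (0.55557)·b = 0.8315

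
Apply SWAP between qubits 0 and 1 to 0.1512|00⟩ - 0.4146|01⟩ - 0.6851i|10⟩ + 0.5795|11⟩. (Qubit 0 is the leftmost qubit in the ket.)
0.1512|00⟩ - 0.6851i|01⟩ - 0.4146|10⟩ + 0.5795|11⟩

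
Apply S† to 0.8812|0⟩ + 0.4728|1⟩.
0.8812|0⟩ - 0.4728i|1⟩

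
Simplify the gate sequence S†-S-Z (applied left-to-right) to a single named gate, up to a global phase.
Z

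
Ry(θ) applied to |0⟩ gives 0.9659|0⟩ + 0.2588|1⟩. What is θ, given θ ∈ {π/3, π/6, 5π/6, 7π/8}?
π/6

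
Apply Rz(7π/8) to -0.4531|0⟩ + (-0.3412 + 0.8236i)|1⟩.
(-0.0884 + 0.4444i)|0⟩ + (-0.8743 - 0.174i)|1⟩

Rz(7π/8) = [[e^(−iθ/2), 0], [0, e^(iθ/2)]] with e^(±iθ/2) = cos(θ/2) ± i·sin(θ/2); θ = 7π/8, cos(θ/2) ≈ 0.19509, sin(θ/2) ≈ 0.980785.
With a = amp(|0⟩) = -0.4531 and b = amp(|1⟩) = (-0.3412 + 0.8236i):
new amp(|0⟩) = (0.19509 - 0.980785i)·a = (-0.0884 + 0.4444i)
new amp(|1⟩) = (0.19509 + 0.980785i)·b = (-0.8743 - 0.174i)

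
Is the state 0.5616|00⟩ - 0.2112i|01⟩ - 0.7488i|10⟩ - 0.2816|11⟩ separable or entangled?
Separable

Writing the state as a|00⟩ + b|01⟩ + c|10⟩ + d|11⟩, it is a product state iff ad − bc = 0.
Here (a, b, c, d) = (0.5616, -0.2112i, -0.7488i, -0.2816): ad − bc = (0.5616)(-0.2816) − (-0.2112i)(-0.7488i) = 0, so the state is separable.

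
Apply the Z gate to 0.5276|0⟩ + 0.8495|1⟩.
0.5276|0⟩ - 0.8495|1⟩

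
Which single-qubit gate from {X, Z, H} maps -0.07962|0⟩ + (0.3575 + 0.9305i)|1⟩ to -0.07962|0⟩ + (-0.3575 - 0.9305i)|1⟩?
Z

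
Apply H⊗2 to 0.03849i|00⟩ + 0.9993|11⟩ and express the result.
(0.4997 + 0.01925i)|00⟩ + (-0.4997 + 0.01925i)|01⟩ + (-0.4997 + 0.01925i)|10⟩ + (0.4997 + 0.01925i)|11⟩

H⊗2 gives amp(|y⟩) = (1/2) Σ_x (−1)^(x·y) amp(|x⟩), where x·y is the number of positions in which both x and y have a 1.
|00⟩: (0.03849i + 0.9993)/2 = (0.4997 + 0.01925i)
|01⟩: (0.03849i - 0.9993)/2 = (-0.4997 + 0.01925i)
|10⟩: (0.03849i - 0.9993)/2 = (-0.4997 + 0.01925i)
|11⟩: (0.03849i + 0.9993)/2 = (0.4997 + 0.01925i)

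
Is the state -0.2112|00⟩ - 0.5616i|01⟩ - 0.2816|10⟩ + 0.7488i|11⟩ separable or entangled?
Entangled

Writing the state as a|00⟩ + b|01⟩ + c|10⟩ + d|11⟩, it is a product state iff ad − bc = 0.
Here (a, b, c, d) = (-0.2112, -0.5616i, -0.2816, 0.7488i): ad − bc = (-0.2112)(0.7488i) − (-0.5616i)(-0.2816) = -0.3163i ≠ 0, so the state is entangled.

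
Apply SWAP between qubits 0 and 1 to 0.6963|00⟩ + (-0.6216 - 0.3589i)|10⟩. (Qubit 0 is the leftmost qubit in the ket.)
0.6963|00⟩ + (-0.6216 - 0.3589i)|01⟩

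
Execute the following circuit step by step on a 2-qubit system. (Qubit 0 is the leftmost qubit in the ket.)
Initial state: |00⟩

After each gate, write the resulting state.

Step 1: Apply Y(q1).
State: i|01⟩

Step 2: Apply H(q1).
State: (1/√2)i|00⟩ - (1/√2)i|01⟩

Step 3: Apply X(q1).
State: -(1/√2)i|00⟩ + (1/√2)i|01⟩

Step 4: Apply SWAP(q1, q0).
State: -(1/√2)i|00⟩ + (1/√2)i|10⟩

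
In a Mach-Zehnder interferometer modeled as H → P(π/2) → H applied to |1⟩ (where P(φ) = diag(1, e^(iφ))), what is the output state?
(1/2 - (1/2)i)|0⟩ + (1/2 + (1/2)i)|1⟩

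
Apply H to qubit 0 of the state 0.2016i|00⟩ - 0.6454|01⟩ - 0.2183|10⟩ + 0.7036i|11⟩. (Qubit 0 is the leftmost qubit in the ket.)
(-0.1544 + 0.1426i)|00⟩ + (-0.4564 + 0.4975i)|01⟩ + (0.1544 + 0.1426i)|10⟩ + (-0.4564 - 0.4975i)|11⟩

H on qubit 0 mixes each pair of kets that differ only in qubit 0: amplitudes (a, b) of (|…0…⟩, |…1…⟩) become ((a + b)/√2, (a − b)/√2). Kets absent from the input have amplitude 0.
(|00⟩, |10⟩): (a, b) = (0.2016i, -0.2183) → ((-0.1544 + 0.1426i), (0.1544 + 0.1426i))
(|01⟩, |11⟩): (a, b) = (-0.6454, 0.7036i) → ((-0.4564 + 0.4975i), (-0.4564 - 0.4975i))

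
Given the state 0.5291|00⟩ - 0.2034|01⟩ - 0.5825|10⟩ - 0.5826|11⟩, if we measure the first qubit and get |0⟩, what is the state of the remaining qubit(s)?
0.9334|0⟩ - 0.3588|1⟩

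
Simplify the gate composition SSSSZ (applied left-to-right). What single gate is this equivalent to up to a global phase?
Z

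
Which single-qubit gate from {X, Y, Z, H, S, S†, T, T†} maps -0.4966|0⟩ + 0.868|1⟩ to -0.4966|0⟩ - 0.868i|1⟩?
S†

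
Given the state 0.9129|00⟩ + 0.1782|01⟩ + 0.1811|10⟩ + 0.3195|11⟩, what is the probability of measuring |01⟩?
0.03176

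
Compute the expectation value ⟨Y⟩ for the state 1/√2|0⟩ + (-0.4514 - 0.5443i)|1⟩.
-0.7698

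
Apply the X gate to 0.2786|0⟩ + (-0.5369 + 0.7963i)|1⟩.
(-0.5369 + 0.7963i)|0⟩ + 0.2786|1⟩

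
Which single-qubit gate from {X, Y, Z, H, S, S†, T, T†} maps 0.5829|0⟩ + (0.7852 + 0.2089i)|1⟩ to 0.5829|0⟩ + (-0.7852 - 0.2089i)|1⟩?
Z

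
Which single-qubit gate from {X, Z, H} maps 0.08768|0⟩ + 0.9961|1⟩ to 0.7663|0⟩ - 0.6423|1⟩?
H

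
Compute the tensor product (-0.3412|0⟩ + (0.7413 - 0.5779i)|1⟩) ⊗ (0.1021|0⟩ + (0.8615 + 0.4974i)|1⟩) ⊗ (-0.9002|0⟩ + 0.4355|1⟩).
0.03136|000⟩ - 0.01517|001⟩ + (0.2646 + 0.1528i)|010⟩ + (-0.128 - 0.07391i)|011⟩ + (-0.06813 + 0.05312i)|100⟩ + (0.03296 - 0.0257i)|101⟩ + (-0.8337 + 0.1163i)|110⟩ + (0.4033 - 0.05624i)|111⟩

amp(|b₁b₂…⟩) = product of the factor amplitudes for bits b₁, b₂, …; only kets whose every factor amplitude is nonzero survive.
|000⟩: (-0.3412)(0.1021)(-0.9002) = 0.03136
|001⟩: (-0.3412)(0.1021)(0.4355) = -0.01517
|010⟩: (-0.3412)(0.8615 + 0.4974i)(-0.9002) = (0.2646 + 0.1528i)
|011⟩: (-0.3412)(0.8615 + 0.4974i)(0.4355) = (-0.128 - 0.07391i)
|100⟩: (0.7413 - 0.5779i)(0.1021)(-0.9002) = (-0.06813 + 0.05312i)
|101⟩: (0.7413 - 0.5779i)(0.1021)(0.4355) = (0.03296 - 0.0257i)
|110⟩: (0.7413 - 0.5779i)(0.8615 + 0.4974i)(-0.9002) = (-0.8337 + 0.1163i)
|111⟩: (0.7413 - 0.5779i)(0.8615 + 0.4974i)(0.4355) = (0.4033 - 0.05624i)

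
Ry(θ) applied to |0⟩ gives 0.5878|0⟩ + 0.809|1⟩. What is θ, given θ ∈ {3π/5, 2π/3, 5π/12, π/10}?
3π/5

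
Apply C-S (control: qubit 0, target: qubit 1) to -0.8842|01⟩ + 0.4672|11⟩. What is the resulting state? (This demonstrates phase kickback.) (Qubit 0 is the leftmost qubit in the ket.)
-0.8842|01⟩ + 0.4672i|11⟩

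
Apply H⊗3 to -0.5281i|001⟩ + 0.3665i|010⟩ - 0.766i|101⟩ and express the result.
-0.328i|000⟩ + 0.5871i|001⟩ - 0.5871i|010⟩ + 0.328i|011⟩ + 0.2137i|100⟩ + 0.04547i|101⟩ - 0.04547i|110⟩ - 0.2137i|111⟩

H⊗3 gives amp(|y⟩) = (1/2√2) Σ_x (−1)^(x·y) amp(|x⟩), where x·y is the number of positions in which both x and y have a 1.
|000⟩: (-0.5281i + 0.3665i - 0.766i)/(2√2) = -0.328i
|001⟩: (0.5281i + 0.3665i + 0.766i)/(2√2) = 0.5871i
|010⟩: (-0.5281i - 0.3665i - 0.766i)/(2√2) = -0.5871i
|011⟩: (0.5281i - 0.3665i + 0.766i)/(2√2) = 0.328i
|100⟩: (-0.5281i + 0.3665i + 0.766i)/(2√2) = 0.2137i
|101⟩: (0.5281i + 0.3665i - 0.766i)/(2√2) = 0.04547i
|110⟩: (-0.5281i - 0.3665i + 0.766i)/(2√2) = -0.04547i
|111⟩: (0.5281i - 0.3665i - 0.766i)/(2√2) = -0.2137i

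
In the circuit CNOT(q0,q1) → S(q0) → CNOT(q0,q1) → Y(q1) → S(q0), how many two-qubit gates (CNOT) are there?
2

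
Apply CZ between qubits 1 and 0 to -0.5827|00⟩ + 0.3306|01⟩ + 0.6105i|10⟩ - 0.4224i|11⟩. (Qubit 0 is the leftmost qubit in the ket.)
-0.5827|00⟩ + 0.3306|01⟩ + 0.6105i|10⟩ + 0.4224i|11⟩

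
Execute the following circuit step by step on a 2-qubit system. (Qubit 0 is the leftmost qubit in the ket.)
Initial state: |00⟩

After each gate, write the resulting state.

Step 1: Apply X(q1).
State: |01⟩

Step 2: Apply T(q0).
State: |01⟩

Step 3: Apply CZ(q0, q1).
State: |01⟩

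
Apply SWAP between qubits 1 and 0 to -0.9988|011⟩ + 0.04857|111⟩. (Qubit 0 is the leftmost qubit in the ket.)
-0.9988|101⟩ + 0.04857|111⟩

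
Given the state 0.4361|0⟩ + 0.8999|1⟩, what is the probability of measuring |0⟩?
0.1902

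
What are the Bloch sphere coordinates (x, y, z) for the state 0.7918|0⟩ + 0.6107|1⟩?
(0.9671, 0, 0.254)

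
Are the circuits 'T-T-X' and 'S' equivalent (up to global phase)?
No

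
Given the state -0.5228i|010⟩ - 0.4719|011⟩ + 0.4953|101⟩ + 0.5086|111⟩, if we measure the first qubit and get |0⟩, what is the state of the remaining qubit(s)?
-0.7423i|10⟩ - 0.67|11⟩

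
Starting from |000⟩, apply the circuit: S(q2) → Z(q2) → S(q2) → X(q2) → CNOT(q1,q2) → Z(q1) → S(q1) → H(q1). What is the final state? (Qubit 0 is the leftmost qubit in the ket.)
1/√2|001⟩ + 1/√2|011⟩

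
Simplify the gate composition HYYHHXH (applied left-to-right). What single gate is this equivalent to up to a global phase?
Z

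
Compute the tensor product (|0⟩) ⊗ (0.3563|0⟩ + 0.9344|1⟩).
0.3563|00⟩ + 0.9344|01⟩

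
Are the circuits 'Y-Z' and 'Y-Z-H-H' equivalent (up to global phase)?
Yes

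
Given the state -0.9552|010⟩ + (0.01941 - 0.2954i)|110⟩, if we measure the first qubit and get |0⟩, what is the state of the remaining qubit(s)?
-|10⟩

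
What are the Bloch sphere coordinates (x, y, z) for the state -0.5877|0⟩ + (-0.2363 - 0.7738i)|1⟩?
(0.2777, 0.9095, -0.3092)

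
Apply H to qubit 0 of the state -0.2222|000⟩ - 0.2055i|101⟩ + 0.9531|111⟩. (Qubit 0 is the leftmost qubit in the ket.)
-0.1571|000⟩ - 0.1453i|001⟩ + 0.6739|011⟩ - 0.1571|100⟩ + 0.1453i|101⟩ - 0.6739|111⟩

H on qubit 0 mixes each pair of kets that differ only in qubit 0: amplitudes (a, b) of (|…0…⟩, |…1…⟩) become ((a + b)/√2, (a − b)/√2). Kets absent from the input have amplitude 0.
(|000⟩, |100⟩): (a, b) = (-0.2222, 0) → (-0.1571, -0.1571)
(|001⟩, |101⟩): (a, b) = (0, -0.2055i) → (-0.1453i, 0.1453i)
(|011⟩, |111⟩): (a, b) = (0, 0.9531) → (0.6739, -0.6739)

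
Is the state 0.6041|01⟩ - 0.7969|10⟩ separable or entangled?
Entangled

Writing the state as a|00⟩ + b|01⟩ + c|10⟩ + d|11⟩, it is a product state iff ad − bc = 0.
Here (a, b, c, d) = (0, 0.6041, -0.7969, 0): ad − bc = (0)(0) − (0.6041)(-0.7969) = 0.4814 ≠ 0, so the state is entangled.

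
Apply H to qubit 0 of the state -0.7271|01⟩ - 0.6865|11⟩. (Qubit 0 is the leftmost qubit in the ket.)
-0.9996|01⟩ - 0.02871|11⟩

H on qubit 0 mixes each pair of kets that differ only in qubit 0: amplitudes (a, b) of (|…0…⟩, |…1…⟩) become ((a + b)/√2, (a − b)/√2). Kets absent from the input have amplitude 0.
(|01⟩, |11⟩): (a, b) = (-0.7271, -0.6865) → (-0.9996, -0.02871)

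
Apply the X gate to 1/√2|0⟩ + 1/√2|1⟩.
1/√2|0⟩ + 1/√2|1⟩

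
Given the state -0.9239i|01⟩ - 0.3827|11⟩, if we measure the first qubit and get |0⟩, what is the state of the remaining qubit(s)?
-i|1⟩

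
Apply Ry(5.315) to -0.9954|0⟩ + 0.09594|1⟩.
0.8364|0⟩ - 0.5482|1⟩

Ry(5.315) = [[cos(θ/2), −sin(θ/2)], [sin(θ/2), cos(θ/2)]]; θ = 5.315, cos(θ/2) ≈ -0.885098, sin(θ/2) ≈ 0.465405.
With a = amp(|0⟩) = -0.9954 and b = amp(|1⟩) = 0.09594:
new amp(|0⟩) = (-0.885098)·a + (-0.465405)·b = 0.8364
new amp(|1⟩) = (0.465405)·a + (-0.885098)·b = -0.5482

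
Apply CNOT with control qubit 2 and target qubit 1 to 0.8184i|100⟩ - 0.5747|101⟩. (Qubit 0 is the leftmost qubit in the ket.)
0.8184i|100⟩ - 0.5747|111⟩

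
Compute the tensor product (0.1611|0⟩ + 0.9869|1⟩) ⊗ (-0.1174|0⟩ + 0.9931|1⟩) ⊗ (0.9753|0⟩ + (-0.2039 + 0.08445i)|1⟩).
-0.01845|000⟩ + (0.003856 - 0.001597i)|001⟩ + 0.156|010⟩ + (-0.03262 + 0.01351i)|011⟩ - 0.113|100⟩ + (0.02362 - 0.009785i)|101⟩ + 0.9559|110⟩ + (-0.1998 + 0.08277i)|111⟩

amp(|b₁b₂…⟩) = product of the factor amplitudes for bits b₁, b₂, …; only kets whose every factor amplitude is nonzero survive.
|000⟩: (0.1611)(-0.1174)(0.9753) = -0.01845
|001⟩: (0.1611)(-0.1174)(-0.2039 + 0.08445i) = (0.003856 - 0.001597i)
|010⟩: (0.1611)(0.9931)(0.9753) = 0.156
|011⟩: (0.1611)(0.9931)(-0.2039 + 0.08445i) = (-0.03262 + 0.01351i)
|100⟩: (0.9869)(-0.1174)(0.9753) = -0.113
|101⟩: (0.9869)(-0.1174)(-0.2039 + 0.08445i) = (0.02362 - 0.009785i)
|110⟩: (0.9869)(0.9931)(0.9753) = 0.9559
|111⟩: (0.9869)(0.9931)(-0.2039 + 0.08445i) = (-0.1998 + 0.08277i)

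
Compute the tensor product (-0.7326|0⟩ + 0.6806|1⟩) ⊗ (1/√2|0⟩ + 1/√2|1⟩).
-0.518|00⟩ - 0.518|01⟩ + 0.4813|10⟩ + 0.4813|11⟩

amp(|b₁b₂…⟩) = product of the factor amplitudes for bits b₁, b₂, …; only kets whose every factor amplitude is nonzero survive.
|00⟩: (-0.7326)(1/√2) = -0.518
|01⟩: (-0.7326)(1/√2) = -0.518
|10⟩: (0.6806)(1/√2) = 0.4813
|11⟩: (0.6806)(1/√2) = 0.4813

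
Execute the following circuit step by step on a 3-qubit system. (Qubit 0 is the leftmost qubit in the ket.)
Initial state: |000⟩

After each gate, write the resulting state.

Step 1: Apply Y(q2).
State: i|001⟩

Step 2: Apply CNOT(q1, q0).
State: i|001⟩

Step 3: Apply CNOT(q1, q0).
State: i|001⟩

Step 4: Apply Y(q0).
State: -|101⟩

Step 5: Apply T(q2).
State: (-1/√2 - (1/√2)i)|101⟩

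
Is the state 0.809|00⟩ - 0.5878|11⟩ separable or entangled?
Entangled

Writing the state as a|00⟩ + b|01⟩ + c|10⟩ + d|11⟩, it is a product state iff ad − bc = 0.
Here (a, b, c, d) = (0.809, 0, 0, -0.5878): ad − bc = (0.809)(-0.5878) − (0)(0) = -0.4755 ≠ 0, so the state is entangled.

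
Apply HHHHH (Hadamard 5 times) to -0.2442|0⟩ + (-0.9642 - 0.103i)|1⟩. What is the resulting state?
(-0.8545 - 0.07283i)|0⟩ + (0.5091 + 0.07283i)|1⟩

H² = I, so H^5 = H: a single Hadamard. With (a, b) = (-0.2442, (-0.9642 - 0.103i)), H gives ((a + b)/√2, (a − b)/√2) = ((-0.8545 - 0.07283i), (0.5091 + 0.07283i)).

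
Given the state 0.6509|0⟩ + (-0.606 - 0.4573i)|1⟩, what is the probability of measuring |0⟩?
0.4237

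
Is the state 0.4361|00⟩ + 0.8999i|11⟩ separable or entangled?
Entangled

Writing the state as a|00⟩ + b|01⟩ + c|10⟩ + d|11⟩, it is a product state iff ad − bc = 0.
Here (a, b, c, d) = (0.4361, 0, 0, 0.8999i): ad − bc = (0.4361)(0.8999i) − (0)(0) = 0.3924i ≠ 0, so the state is entangled.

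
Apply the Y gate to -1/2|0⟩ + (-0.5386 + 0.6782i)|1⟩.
(0.6782 + 0.5386i)|0⟩ - (1/2)i|1⟩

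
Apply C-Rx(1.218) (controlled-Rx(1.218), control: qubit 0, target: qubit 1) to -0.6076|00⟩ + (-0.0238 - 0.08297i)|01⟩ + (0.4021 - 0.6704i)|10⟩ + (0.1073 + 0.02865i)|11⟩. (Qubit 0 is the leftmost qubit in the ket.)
-0.6076|00⟩ + (-0.0238 - 0.08297i)|01⟩ + (0.3462 - 0.6113i)|10⟩ + (-0.2955 - 0.2065i)|11⟩

C-Rx(1.218) leaves the control-|0⟩ kets |00⟩, |01⟩ unchanged and applies Rx(1.218) to qubit 1 on the control-|1⟩ pair (|10⟩, |11⟩).
Rx(1.218) = [[cos(θ/2), −i·sin(θ/2)], [−i·sin(θ/2), cos(θ/2)]]; θ = 1.218, cos(θ/2) ≈ 0.82022, sin(θ/2) ≈ 0.572048.
With a = amp(|10⟩) = (0.4021 - 0.6704i) and b = amp(|11⟩) = (0.1073 + 0.02865i):
new amp(|10⟩) = (0.82022)·a + (-0.572048i)·b = (0.3462 - 0.6113i)
new amp(|11⟩) = (-0.572048i)·a + (0.82022)·b = (-0.2955 - 0.2065i)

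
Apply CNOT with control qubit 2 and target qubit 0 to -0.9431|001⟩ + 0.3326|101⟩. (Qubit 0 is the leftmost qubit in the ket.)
0.3326|001⟩ - 0.9431|101⟩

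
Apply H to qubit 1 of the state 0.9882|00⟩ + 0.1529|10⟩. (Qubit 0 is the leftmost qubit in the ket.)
0.6988|00⟩ + 0.6988|01⟩ + 0.1081|10⟩ + 0.1081|11⟩

H on qubit 1 mixes each pair of kets that differ only in qubit 1: amplitudes (a, b) of (|…0…⟩, |…1…⟩) become ((a + b)/√2, (a − b)/√2). Kets absent from the input have amplitude 0.
(|00⟩, |01⟩): (a, b) = (0.9882, 0) → (0.6988, 0.6988)
(|10⟩, |11⟩): (a, b) = (0.1529, 0) → (0.1081, 0.1081)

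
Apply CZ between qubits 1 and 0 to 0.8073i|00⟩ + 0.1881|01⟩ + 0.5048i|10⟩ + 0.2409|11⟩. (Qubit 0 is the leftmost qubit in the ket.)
0.8073i|00⟩ + 0.1881|01⟩ + 0.5048i|10⟩ - 0.2409|11⟩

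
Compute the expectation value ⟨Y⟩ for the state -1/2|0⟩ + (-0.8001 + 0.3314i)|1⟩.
-0.3314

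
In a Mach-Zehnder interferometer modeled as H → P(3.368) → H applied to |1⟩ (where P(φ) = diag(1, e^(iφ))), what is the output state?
(0.9872 + 0.1122i)|0⟩ + (0.01276 - 0.1122i)|1⟩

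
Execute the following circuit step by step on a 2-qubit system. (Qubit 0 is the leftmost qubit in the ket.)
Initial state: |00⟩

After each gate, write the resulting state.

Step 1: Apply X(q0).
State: |10⟩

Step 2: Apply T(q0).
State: (1/√2 + (1/√2)i)|10⟩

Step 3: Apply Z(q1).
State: (1/√2 + (1/√2)i)|10⟩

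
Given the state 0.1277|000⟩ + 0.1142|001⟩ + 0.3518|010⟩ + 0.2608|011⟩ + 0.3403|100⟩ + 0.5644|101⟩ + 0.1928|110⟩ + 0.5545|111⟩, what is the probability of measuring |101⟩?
0.3185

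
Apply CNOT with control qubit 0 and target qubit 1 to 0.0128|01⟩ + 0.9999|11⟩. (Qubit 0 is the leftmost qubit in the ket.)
0.0128|01⟩ + 0.9999|10⟩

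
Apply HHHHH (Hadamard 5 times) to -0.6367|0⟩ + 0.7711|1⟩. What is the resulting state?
0.09504|0⟩ - 0.9955|1⟩

H² = I, so H^5 = H: a single Hadamard. With (a, b) = (-0.6367, 0.7711), H gives ((a + b)/√2, (a − b)/√2) = (0.09504, -0.9955).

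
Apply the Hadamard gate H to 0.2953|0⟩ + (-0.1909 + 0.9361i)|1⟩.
(0.07382 + 0.6619i)|0⟩ + (0.3438 - 0.6619i)|1⟩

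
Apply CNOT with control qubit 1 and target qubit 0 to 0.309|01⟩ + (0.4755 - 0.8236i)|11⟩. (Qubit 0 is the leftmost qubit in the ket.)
(0.4755 - 0.8236i)|01⟩ + 0.309|11⟩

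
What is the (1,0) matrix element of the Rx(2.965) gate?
-0.9961i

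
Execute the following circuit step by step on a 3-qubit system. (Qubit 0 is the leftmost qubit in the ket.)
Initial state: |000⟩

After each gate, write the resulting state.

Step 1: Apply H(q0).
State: 1/√2|000⟩ + 1/√2|100⟩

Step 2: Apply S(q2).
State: 1/√2|000⟩ + 1/√2|100⟩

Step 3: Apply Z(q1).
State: 1/√2|000⟩ + 1/√2|100⟩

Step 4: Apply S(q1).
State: 1/√2|000⟩ + 1/√2|100⟩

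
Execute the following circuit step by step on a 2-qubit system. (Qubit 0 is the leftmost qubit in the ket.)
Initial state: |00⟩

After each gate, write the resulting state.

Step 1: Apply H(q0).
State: 1/√2|00⟩ + 1/√2|10⟩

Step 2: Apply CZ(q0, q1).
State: 1/√2|00⟩ + 1/√2|10⟩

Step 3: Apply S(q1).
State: 1/√2|00⟩ + 1/√2|10⟩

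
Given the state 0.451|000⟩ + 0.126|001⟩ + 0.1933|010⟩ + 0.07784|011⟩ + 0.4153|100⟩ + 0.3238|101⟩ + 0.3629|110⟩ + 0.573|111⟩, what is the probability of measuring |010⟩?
0.03736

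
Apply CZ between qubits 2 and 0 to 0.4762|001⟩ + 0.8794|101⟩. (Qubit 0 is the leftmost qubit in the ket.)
0.4762|001⟩ - 0.8794|101⟩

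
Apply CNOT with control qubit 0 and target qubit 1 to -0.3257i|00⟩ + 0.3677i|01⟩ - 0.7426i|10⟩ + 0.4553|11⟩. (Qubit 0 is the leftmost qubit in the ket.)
-0.3257i|00⟩ + 0.3677i|01⟩ + 0.4553|10⟩ - 0.7426i|11⟩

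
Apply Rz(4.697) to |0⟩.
(-0.7016 - 0.7125i)|0⟩

Rz(4.697) = [[e^(−iθ/2), 0], [0, e^(iθ/2)]] with e^(±iθ/2) = cos(θ/2) ± i·sin(θ/2); θ = 4.697, cos(θ/2) ≈ -0.701645, sin(θ/2) ≈ 0.712527.
With a = amp(|0⟩) = 1 and b = amp(|1⟩) = 0:
new amp(|0⟩) = (-0.701645 - 0.712527i)·a = (-0.7016 - 0.7125i)
new amp(|1⟩) = (-0.701645 + 0.712527i)·b = 0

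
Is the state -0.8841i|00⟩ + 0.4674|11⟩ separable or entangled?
Entangled

Writing the state as a|00⟩ + b|01⟩ + c|10⟩ + d|11⟩, it is a product state iff ad − bc = 0.
Here (a, b, c, d) = (-0.8841i, 0, 0, 0.4674): ad − bc = (-0.8841i)(0.4674) − (0)(0) = -0.4132i ≠ 0, so the state is entangled.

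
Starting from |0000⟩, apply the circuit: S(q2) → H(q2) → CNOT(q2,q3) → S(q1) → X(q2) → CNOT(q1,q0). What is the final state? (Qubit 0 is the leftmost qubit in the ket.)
1/√2|0001⟩ + 1/√2|0010⟩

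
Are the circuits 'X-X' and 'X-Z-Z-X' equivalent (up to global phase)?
Yes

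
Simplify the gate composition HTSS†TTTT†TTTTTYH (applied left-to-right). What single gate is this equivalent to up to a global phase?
Y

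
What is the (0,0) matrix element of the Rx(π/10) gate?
0.9877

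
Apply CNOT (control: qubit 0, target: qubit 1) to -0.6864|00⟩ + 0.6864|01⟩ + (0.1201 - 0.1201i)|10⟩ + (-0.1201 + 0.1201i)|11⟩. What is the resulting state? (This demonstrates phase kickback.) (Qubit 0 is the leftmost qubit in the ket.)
-0.6864|00⟩ + 0.6864|01⟩ + (-0.1201 + 0.1201i)|10⟩ + (0.1201 - 0.1201i)|11⟩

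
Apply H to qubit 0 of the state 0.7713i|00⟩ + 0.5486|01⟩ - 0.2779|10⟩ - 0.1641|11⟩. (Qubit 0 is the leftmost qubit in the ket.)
(-0.1965 + 0.5454i)|00⟩ + 0.2719|01⟩ + (0.1965 + 0.5454i)|10⟩ + 0.504|11⟩

H on qubit 0 mixes each pair of kets that differ only in qubit 0: amplitudes (a, b) of (|…0…⟩, |…1…⟩) become ((a + b)/√2, (a − b)/√2). Kets absent from the input have amplitude 0.
(|00⟩, |10⟩): (a, b) = (0.7713i, -0.2779) → ((-0.1965 + 0.5454i), (0.1965 + 0.5454i))
(|01⟩, |11⟩): (a, b) = (0.5486, -0.1641) → (0.2719, 0.504)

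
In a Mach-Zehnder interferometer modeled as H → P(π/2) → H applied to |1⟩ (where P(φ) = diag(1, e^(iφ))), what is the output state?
(1/2 - (1/2)i)|0⟩ + (1/2 + (1/2)i)|1⟩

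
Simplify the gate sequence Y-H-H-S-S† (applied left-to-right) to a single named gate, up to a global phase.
Y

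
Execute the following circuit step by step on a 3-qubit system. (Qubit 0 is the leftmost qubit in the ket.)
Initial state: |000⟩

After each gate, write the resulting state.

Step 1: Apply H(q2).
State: 1/√2|000⟩ + 1/√2|001⟩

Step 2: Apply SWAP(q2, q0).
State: 1/√2|000⟩ + 1/√2|100⟩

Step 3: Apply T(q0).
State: 1/√2|000⟩ + (1/2 + (1/2)i)|100⟩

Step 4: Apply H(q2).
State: 1/2|000⟩ + 1/2|001⟩ + (1/√8 + (1/√8)i)|100⟩ + (1/√8 + (1/√8)i)|101⟩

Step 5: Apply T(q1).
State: 1/2|000⟩ + 1/2|001⟩ + (1/√8 + (1/√8)i)|100⟩ + (1/√8 + (1/√8)i)|101⟩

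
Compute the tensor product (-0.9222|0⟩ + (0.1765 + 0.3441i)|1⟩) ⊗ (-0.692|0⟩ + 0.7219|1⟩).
0.6382|00⟩ - 0.6657|01⟩ + (-0.1221 - 0.2381i)|10⟩ + (0.1274 + 0.2484i)|11⟩

amp(|b₁b₂…⟩) = product of the factor amplitudes for bits b₁, b₂, …; only kets whose every factor amplitude is nonzero survive.
|00⟩: (-0.9222)(-0.692) = 0.6382
|01⟩: (-0.9222)(0.7219) = -0.6657
|10⟩: (0.1765 + 0.3441i)(-0.692) = (-0.1221 - 0.2381i)
|11⟩: (0.1765 + 0.3441i)(0.7219) = (0.1274 + 0.2484i)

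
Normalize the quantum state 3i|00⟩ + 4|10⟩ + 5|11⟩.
0.4243i|00⟩ + 0.5657|10⟩ + 1/√2|11⟩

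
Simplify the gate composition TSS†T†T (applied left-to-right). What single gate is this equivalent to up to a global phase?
T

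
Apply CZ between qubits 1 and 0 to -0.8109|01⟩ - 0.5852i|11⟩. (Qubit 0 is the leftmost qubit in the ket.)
-0.8109|01⟩ + 0.5852i|11⟩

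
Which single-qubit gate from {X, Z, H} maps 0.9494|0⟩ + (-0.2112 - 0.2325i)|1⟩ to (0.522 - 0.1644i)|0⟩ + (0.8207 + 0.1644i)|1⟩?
H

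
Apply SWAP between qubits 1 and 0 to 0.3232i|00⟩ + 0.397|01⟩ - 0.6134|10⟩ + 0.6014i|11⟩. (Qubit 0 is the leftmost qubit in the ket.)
0.3232i|00⟩ - 0.6134|01⟩ + 0.397|10⟩ + 0.6014i|11⟩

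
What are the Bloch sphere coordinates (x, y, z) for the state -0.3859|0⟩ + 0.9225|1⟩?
(-0.712, 0, -0.7021)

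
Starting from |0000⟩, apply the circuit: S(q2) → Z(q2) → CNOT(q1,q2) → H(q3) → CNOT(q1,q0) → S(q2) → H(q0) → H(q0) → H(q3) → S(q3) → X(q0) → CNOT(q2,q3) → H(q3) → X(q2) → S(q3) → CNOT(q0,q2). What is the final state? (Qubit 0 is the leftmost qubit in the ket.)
1/√2|1000⟩ + (1/√2)i|1001⟩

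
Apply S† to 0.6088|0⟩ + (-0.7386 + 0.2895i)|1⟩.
0.6088|0⟩ + (0.2895 + 0.7386i)|1⟩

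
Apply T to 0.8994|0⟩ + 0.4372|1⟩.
0.8994|0⟩ + (0.3091 + 0.3091i)|1⟩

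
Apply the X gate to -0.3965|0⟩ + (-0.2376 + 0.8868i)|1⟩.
(-0.2376 + 0.8868i)|0⟩ - 0.3965|1⟩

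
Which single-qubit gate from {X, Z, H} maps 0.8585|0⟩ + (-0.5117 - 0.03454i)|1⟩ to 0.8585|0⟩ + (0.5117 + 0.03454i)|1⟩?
Z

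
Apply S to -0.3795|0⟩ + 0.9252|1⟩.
-0.3795|0⟩ + 0.9252i|1⟩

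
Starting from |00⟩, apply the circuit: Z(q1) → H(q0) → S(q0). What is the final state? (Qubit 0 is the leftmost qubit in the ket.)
1/√2|00⟩ + (1/√2)i|10⟩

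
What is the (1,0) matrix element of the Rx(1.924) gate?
-0.8203i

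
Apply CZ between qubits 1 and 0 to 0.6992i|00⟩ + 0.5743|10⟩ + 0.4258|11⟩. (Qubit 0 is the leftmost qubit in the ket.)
0.6992i|00⟩ + 0.5743|10⟩ - 0.4258|11⟩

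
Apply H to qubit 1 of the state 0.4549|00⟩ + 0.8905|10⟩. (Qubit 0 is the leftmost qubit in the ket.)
0.3217|00⟩ + 0.3217|01⟩ + 0.6297|10⟩ + 0.6297|11⟩

H on qubit 1 mixes each pair of kets that differ only in qubit 1: amplitudes (a, b) of (|…0…⟩, |…1…⟩) become ((a + b)/√2, (a − b)/√2). Kets absent from the input have amplitude 0.
(|00⟩, |01⟩): (a, b) = (0.4549, 0) → (0.3217, 0.3217)
(|10⟩, |11⟩): (a, b) = (0.8905, 0) → (0.6297, 0.6297)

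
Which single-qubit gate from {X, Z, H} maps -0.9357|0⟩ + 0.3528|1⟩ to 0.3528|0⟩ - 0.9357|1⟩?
X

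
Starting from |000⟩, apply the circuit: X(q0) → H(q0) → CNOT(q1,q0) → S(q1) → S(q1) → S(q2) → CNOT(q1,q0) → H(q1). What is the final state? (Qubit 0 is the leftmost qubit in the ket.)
1/2|000⟩ + 1/2|010⟩ - 1/2|100⟩ - 1/2|110⟩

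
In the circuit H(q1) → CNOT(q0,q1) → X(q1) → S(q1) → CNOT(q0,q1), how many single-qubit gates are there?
3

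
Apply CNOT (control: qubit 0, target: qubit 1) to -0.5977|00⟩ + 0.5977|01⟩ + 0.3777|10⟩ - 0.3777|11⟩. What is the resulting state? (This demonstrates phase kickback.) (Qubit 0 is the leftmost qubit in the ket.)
-0.5977|00⟩ + 0.5977|01⟩ - 0.3777|10⟩ + 0.3777|11⟩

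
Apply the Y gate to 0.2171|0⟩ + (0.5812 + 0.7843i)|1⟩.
(0.7843 - 0.5812i)|0⟩ + 0.2171i|1⟩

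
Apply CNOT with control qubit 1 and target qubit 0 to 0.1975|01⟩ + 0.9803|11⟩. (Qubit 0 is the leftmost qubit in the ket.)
0.9803|01⟩ + 0.1975|11⟩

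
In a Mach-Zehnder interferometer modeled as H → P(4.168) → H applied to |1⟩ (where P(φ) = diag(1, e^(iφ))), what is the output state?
(0.7589 + 0.4277i)|0⟩ + (0.2411 - 0.4277i)|1⟩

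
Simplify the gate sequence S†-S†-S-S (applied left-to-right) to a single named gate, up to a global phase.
I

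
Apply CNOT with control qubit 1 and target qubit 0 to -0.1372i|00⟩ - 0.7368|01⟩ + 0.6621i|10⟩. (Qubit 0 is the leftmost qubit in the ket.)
-0.1372i|00⟩ + 0.6621i|10⟩ - 0.7368|11⟩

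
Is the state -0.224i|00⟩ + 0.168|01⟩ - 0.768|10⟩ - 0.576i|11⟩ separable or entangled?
Separable

Writing the state as a|00⟩ + b|01⟩ + c|10⟩ + d|11⟩, it is a product state iff ad − bc = 0.
Here (a, b, c, d) = (-0.224i, 0.168, -0.768, -0.576i): ad − bc = (-0.224i)(-0.576i) − (0.168)(-0.768) = 0, so the state is separable.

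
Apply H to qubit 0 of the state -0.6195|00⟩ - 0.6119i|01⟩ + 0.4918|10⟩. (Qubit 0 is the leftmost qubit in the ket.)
-0.0903|00⟩ - 0.4327i|01⟩ - 0.7858|10⟩ - 0.4327i|11⟩

H on qubit 0 mixes each pair of kets that differ only in qubit 0: amplitudes (a, b) of (|…0…⟩, |…1…⟩) become ((a + b)/√2, (a − b)/√2). Kets absent from the input have amplitude 0.
(|00⟩, |10⟩): (a, b) = (-0.6195, 0.4918) → (-0.0903, -0.7858)
(|01⟩, |11⟩): (a, b) = (-0.6119i, 0) → (-0.4327i, -0.4327i)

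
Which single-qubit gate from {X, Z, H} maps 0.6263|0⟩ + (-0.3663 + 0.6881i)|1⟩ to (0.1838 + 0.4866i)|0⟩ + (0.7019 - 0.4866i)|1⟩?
H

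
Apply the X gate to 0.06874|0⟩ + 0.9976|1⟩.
0.9976|0⟩ + 0.06874|1⟩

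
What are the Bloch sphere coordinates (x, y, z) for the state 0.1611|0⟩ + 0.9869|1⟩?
(0.318, 0, -0.948)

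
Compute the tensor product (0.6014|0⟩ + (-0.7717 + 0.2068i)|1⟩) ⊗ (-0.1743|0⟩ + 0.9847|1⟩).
-0.1048|00⟩ + 0.5922|01⟩ + (0.1345 - 0.03605i)|10⟩ + (-0.7599 + 0.2036i)|11⟩

amp(|b₁b₂…⟩) = product of the factor amplitudes for bits b₁, b₂, …; only kets whose every factor amplitude is nonzero survive.
|00⟩: (0.6014)(-0.1743) = -0.1048
|01⟩: (0.6014)(0.9847) = 0.5922
|10⟩: (-0.7717 + 0.2068i)(-0.1743) = (0.1345 - 0.03605i)
|11⟩: (-0.7717 + 0.2068i)(0.9847) = (-0.7599 + 0.2036i)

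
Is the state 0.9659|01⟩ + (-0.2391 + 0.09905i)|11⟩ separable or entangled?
Separable

Writing the state as a|00⟩ + b|01⟩ + c|10⟩ + d|11⟩, it is a product state iff ad − bc = 0.
Here (a, b, c, d) = (0, 0.9659, 0, (-0.2391 + 0.09905i)): ad − bc = (0)(-0.2391 + 0.09905i) − (0.9659)(0) = 0, so the state is separable.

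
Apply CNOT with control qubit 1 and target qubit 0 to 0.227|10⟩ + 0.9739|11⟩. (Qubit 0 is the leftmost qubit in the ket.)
0.9739|01⟩ + 0.227|10⟩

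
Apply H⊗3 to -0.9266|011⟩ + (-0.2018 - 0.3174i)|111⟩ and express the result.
(-0.3989 - 0.1122i)|000⟩ + (0.3989 + 0.1122i)|001⟩ + (0.3989 + 0.1122i)|010⟩ + (-0.3989 - 0.1122i)|011⟩ + (-0.2563 + 0.1122i)|100⟩ + (0.2563 - 0.1122i)|101⟩ + (0.2563 - 0.1122i)|110⟩ + (-0.2563 + 0.1122i)|111⟩

H⊗3 gives amp(|y⟩) = (1/2√2) Σ_x (−1)^(x·y) amp(|x⟩), where x·y is the number of positions in which both x and y have a 1.
|000⟩: (-0.9266 + (-0.2018 - 0.3174i))/(2√2) = (-0.3989 - 0.1122i)
|001⟩: (0.9266 - (-0.2018 - 0.3174i))/(2√2) = (0.3989 + 0.1122i)
|010⟩: (0.9266 - (-0.2018 - 0.3174i))/(2√2) = (0.3989 + 0.1122i)
|011⟩: (-0.9266 + (-0.2018 - 0.3174i))/(2√2) = (-0.3989 - 0.1122i)
|100⟩: (-0.9266 - (-0.2018 - 0.3174i))/(2√2) = (-0.2563 + 0.1122i)
|101⟩: (0.9266 + (-0.2018 - 0.3174i))/(2√2) = (0.2563 - 0.1122i)
|110⟩: (0.9266 + (-0.2018 - 0.3174i))/(2√2) = (0.2563 - 0.1122i)
|111⟩: (-0.9266 - (-0.2018 - 0.3174i))/(2√2) = (-0.2563 + 0.1122i)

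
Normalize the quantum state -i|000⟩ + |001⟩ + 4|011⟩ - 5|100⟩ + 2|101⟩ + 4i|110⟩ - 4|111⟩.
-0.1125i|000⟩ + 0.1125|001⟩ + 0.45|011⟩ - 0.5625|100⟩ + 0.225|101⟩ + 0.45i|110⟩ - 0.45|111⟩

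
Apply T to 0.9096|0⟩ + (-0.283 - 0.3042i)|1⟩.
0.9096|0⟩ + (0.01499 - 0.4152i)|1⟩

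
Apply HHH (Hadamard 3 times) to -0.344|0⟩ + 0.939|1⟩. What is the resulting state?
0.4207|0⟩ - 0.9072|1⟩

H² = I, so H^3 = H: a single Hadamard. With (a, b) = (-0.344, 0.939), H gives ((a + b)/√2, (a − b)/√2) = (0.4207, -0.9072).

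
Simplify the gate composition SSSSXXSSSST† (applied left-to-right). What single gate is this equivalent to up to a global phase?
T†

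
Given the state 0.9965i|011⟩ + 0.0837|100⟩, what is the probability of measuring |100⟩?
0.007006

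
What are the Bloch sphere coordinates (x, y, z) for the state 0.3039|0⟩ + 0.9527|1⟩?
(0.5791, 0, -0.8153)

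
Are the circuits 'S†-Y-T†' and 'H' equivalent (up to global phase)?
No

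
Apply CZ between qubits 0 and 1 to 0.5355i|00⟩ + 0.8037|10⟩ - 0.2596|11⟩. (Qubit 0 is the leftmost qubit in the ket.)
0.5355i|00⟩ + 0.8037|10⟩ + 0.2596|11⟩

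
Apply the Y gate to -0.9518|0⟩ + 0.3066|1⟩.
-0.3066i|0⟩ - 0.9518i|1⟩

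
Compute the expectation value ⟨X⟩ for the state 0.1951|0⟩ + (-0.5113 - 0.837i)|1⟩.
-0.1995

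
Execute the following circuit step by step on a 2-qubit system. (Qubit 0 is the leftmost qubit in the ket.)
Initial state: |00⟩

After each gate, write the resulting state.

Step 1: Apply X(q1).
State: |01⟩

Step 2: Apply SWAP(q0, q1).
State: |10⟩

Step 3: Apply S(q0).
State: i|10⟩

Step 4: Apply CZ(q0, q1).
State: i|10⟩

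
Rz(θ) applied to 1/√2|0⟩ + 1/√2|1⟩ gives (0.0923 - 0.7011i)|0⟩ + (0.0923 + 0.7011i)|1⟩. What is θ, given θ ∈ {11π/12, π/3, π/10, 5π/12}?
11π/12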